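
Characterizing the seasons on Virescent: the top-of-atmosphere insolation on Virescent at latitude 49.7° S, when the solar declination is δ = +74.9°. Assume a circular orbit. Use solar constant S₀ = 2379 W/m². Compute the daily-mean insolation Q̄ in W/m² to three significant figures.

cos H₀ = −tan(-49.7°) tan(+74.900°) = 4.3702 ≥ 1 ⇒ polar night, H₀ = 0 and Q̄ = 0.

Q̄ ≈ 0.00 W/m²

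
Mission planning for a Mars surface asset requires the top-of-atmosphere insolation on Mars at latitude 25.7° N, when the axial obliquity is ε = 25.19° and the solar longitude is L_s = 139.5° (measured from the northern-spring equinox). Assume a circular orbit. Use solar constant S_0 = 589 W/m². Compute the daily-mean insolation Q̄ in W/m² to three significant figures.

Q̄ ≈ 199 W/m²

Solar declination: sin δ = sin ε · sin L_s = sin 25.19° × sin 139.5° = 0.27642, so δ = +16.047°.
cos h₀ = −tan(+25.7°) tan(+16.047°) = -0.1384, h₀ = 1.7097 rad.
Bracket: h₀ sin ϕ sin δ + cos ϕ cos δ sin h₀ = 1.7097×0.43366×0.27642 + 0.90108×0.96104×0.99037 = 0.204946 + 0.857635 = 1.062581.
Q̄ = (S_0/π) × [bracket] = (589/π) × 1.062581 = 199.2 W/m².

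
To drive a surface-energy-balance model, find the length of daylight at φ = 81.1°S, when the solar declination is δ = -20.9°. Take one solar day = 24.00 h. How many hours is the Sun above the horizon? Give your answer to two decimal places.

Sunrise equation: cos H₀ = −tan φ · tan δ = -2.4385 ≤ −1, so the Sun never sets (polar day) and H₀ = π.
Daylight = 2H₀/(2π) × 24.00 h = (3.1416/π) × 24.00 = 24.00 h.

24.00 h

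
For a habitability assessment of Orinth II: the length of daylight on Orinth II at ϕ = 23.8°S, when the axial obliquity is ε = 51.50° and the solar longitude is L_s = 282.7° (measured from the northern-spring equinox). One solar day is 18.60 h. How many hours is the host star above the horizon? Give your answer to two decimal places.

Solar declination: sin δ = sin ε · sin L_s = sin 51.50° × sin 282.7° = -0.76346, so δ = -49.770°.
cos h₀ = −tan ϕ · tan δ = −tan(-23.8°) × tan(-49.770°) = -0.5214, so h₀ = 2.1192 rad = 121.42°.
Daylight = 2h₀/(2π) × 18.60 h = (2.1192/π) × 18.60 = 12.55 h.

12.55 h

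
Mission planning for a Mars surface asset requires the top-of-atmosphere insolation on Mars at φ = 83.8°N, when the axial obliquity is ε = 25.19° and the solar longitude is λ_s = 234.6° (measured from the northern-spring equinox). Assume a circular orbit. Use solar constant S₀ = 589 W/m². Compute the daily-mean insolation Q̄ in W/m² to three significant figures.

Q̄ ≈ 0.00 W/m²

Solar declination: sin δ = sin ε · sin λ_s = sin 25.19° × sin 234.6° = -0.34694, so δ = -20.300°.
cos H₀ = −tan(+83.8°) tan(-20.300°) = 3.4051 ≥ 1 ⇒ polar night, H₀ = 0 and Q̄ = 0.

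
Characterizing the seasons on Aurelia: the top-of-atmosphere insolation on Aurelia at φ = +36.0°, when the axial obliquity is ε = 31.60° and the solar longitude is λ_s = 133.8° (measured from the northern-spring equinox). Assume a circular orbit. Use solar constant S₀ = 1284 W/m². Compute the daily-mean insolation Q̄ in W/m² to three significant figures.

Q̄ ≈ 462 W/m²

Solar declination: sin δ = sin ε · sin λ_s = sin 31.60° × sin 133.8° = 0.37819, so δ = +22.222°.
cos H₀ = −tan(+36.0°) tan(+22.222°) = -0.2968, H₀ = 1.8722 rad.
Bracket: H₀ sin φ sin δ + cos φ cos δ sin H₀ = 1.8722×0.58779×0.37819 + 0.80902×0.92573×0.95493 = 0.416183 + 0.715180 = 1.131363.
Q̄ = (S₀/π) × [bracket] = (1284/π) × 1.131363 = 462.4 W/m².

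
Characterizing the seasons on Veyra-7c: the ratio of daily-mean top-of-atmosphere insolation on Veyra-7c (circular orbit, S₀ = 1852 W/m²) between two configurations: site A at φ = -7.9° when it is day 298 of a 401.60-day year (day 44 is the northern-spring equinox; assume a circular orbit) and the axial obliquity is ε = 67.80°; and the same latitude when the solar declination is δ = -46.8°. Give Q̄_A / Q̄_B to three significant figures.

Q̄_A / Q̄_B ≈ 1.04

— Configuration A (φ=-7.9°):
Solar longitude: λ_s = 360° × (298 − 44)/401.60 = 227.689°.
sin δ = sin 67.80° × sin 227.689° = -0.68469, so δ = -43.211°.
cos H₀ = −tan(-7.9°) tan(-43.211°) = -0.1304, H₀ = 1.7015 rad.
Bracket: H₀ sin φ sin δ + cos φ cos δ sin H₀ = 1.7015×-0.13744×-0.68469 + 0.99051×0.72884×0.99147 = 0.160118 + 0.715765 = 0.875883.
Q̄ = (S₀/π) × [bracket] = (1852/π) × 0.875883 = 516.34 W/m².
— Configuration B (φ=-7.9°):
cos H₀ = −tan(-7.9°) tan(-46.800°) = -0.1478, H₀ = 1.7191 rad.
Bracket: H₀ sin φ sin δ + cos φ cos δ sin H₀ = 1.7191×-0.13744×-0.72897 + 0.99051×0.68455×0.98902 = 0.172236 + 0.670609 = 0.842845.
Q̄ = (S₀/π) × [bracket] = (1852/π) × 0.842845 = 496.87 W/m².
Ratio Q̄_A / Q̄_B = 516.34 / 496.87 = 1.039.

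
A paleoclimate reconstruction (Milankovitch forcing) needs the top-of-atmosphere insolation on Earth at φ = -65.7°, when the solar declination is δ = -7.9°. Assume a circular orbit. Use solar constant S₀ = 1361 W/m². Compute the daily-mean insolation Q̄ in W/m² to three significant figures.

cos H₀ = −tan(-65.7°) tan(-7.900°) = -0.3073, H₀ = 1.8832 rad.
Bracket: H₀ sin φ sin δ + cos φ cos δ sin H₀ = 1.8832×-0.91140×-0.13744 + 0.41151×0.99051×0.95161 = 0.235895 + 0.387881 = 0.623776.
Q̄ = (S₀/π) × [bracket] = (1361/π) × 0.623776 = 270.2 W/m².

Q̄ ≈ 270 W/m²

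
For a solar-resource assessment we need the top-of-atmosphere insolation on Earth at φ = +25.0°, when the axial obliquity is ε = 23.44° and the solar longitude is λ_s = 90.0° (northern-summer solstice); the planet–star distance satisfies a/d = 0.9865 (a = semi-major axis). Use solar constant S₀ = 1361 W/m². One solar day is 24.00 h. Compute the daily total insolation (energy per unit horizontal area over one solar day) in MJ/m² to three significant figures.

Solar declination: sin δ = sin ε · sin λ_s = sin 23.44° × sin 90.0° = 0.39779, so δ = +23.440°.
cos H₀ = −tan(+25.0°) tan(+23.440°) = -0.2022, H₀ = 1.7744 rad.
Bracket: H₀ sin φ sin δ + cos φ cos δ sin H₀ = 1.7744×0.42262×0.39779 + 0.90631×0.91748×0.97935 = 0.298301 + 0.814350 = 1.112651.
Inverse-square distance factor (a/d)² = 0.9865² = 0.973182.
Q̄ = (S₀/π) × 0.973182 × [bracket] = (1361/π) × 0.973182 × 1.112651 = 469.10 W/m².
Daily total = Q̄ × 24.00 h × 3600 s/h = 469.10 × 24.00 × 3600 / 10⁶ = 40.53 MJ/m².

40.5 MJ/m²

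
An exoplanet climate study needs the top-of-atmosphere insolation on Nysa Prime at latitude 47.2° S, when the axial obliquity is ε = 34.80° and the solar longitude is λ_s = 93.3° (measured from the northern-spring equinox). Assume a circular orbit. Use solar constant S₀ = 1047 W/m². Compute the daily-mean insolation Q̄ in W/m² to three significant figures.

Q̄ ≈ 22.4 W/m²

Solar declination: sin δ = sin ε · sin λ_s = sin 34.80° × sin 93.3° = 0.56977, so δ = +34.734°.
cos H₀ = −tan(-47.2°) tan(+34.734°) = 0.7487, H₀ = 0.7247 rad.
Bracket: H₀ sin φ sin δ + cos φ cos δ sin H₀ = 0.7247×-0.73373×0.56977 + 0.67944×0.82181×0.66290 = -0.302966 + 0.370144 = 0.067178.
Q̄ = (S₀/π) × [bracket] = (1047/π) × 0.067178 = 22.39 W/m².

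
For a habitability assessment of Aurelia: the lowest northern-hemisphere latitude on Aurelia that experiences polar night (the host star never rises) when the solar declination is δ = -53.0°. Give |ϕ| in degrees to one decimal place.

Polar night requires cos h₀ = −tan ϕ tan δ ≥ 1, i.e. tan ϕ tan δ ≤ −1.
The boundary is |tan ϕ| · |tan δ| = 1, so |ϕ| = 90° − |δ| = 90° − 53.0° = 37.0° in the northern hemisphere.

|ϕ| = 37.0°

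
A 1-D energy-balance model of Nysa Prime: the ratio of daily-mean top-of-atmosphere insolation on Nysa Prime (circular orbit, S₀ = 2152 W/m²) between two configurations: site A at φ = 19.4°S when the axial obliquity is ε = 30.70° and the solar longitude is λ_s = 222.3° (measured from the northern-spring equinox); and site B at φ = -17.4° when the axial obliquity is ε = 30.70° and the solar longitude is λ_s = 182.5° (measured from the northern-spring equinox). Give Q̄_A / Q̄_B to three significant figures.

Q̄_A / Q̄_B ≈ 1.11

— Configuration A (φ=-19.4°):
Solar declination: sin δ = sin ε · sin λ_s = sin 30.70° × sin 222.3° = -0.34360, so δ = -20.096°.
cos H₀ = −tan(-19.4°) tan(-20.096°) = -0.1288, H₀ = 1.7000 rad.
Bracket: H₀ sin φ sin δ + cos φ cos δ sin H₀ = 1.7000×-0.33216×-0.34360 + 0.94322×0.93912×0.99166 = 0.194021 + 0.878409 = 1.072430.
Q̄ = (S₀/π) × [bracket] = (2152/π) × 1.072430 = 734.62 W/m².
— Configuration B (φ=-17.4°):
Solar declination: sin δ = sin ε · sin λ_s = sin 30.70° × sin 182.5° = -0.02227, so δ = -1.276°.
cos H₀ = −tan(-17.4°) tan(-1.276°) = -0.0070, H₀ = 1.5778 rad.
Bracket: H₀ sin φ sin δ + cos φ cos δ sin H₀ = 1.5778×-0.29904×-0.02227 + 0.95424×0.99975×0.99998 = 0.010508 + 0.953982 = 0.964490.
Q̄ = (S₀/π) × [bracket] = (2152/π) × 0.964490 = 660.68 W/m².
Ratio Q̄_A / Q̄_B = 734.62 / 660.68 = 1.112.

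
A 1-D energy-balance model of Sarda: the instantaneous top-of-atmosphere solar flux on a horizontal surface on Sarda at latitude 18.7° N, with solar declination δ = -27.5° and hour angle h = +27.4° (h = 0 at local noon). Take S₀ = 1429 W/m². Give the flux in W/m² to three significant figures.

854 W/m²

cos θ_z = sin φ sin δ + cos φ cos δ cos h = -0.148043 + 0.745930 = 0.597887.
Flux = S₀ · cos θ_z = 1429 × 0.597887 = 854.4 W/m².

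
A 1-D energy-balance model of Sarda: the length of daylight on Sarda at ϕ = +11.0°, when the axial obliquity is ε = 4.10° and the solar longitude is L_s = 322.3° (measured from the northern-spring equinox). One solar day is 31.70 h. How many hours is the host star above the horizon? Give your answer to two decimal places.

Solar declination: sin δ = sin ε · sin L_s = sin 4.10° × sin 322.3° = -0.04372, so δ = -2.506°.
cos h₀ = −tan ϕ · tan δ = −tan(+11.0°) × tan(-2.506°) = 0.0085, so h₀ = 1.5623 rad = 89.51°.
Daylight = 2h₀/(2π) × 31.70 h = (1.5623/π) × 31.70 = 15.76 h.

15.76 h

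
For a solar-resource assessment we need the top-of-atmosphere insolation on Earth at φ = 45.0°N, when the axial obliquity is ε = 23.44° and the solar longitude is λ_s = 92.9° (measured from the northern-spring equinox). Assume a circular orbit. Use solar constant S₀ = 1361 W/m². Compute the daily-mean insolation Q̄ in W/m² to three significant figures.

Solar declination: sin δ = sin ε · sin λ_s = sin 23.44° × sin 92.9° = 0.39728, so δ = +23.408°.
cos H₀ = −tan(+45.0°) tan(+23.408°) = -0.4329, H₀ = 2.0185 rad.
Bracket: H₀ sin φ sin δ + cos φ cos δ sin H₀ = 2.0185×0.70711×0.39728 + 0.70711×0.91770×0.90144 = 0.567038 + 0.584958 = 1.151996.
Q̄ = (S₀/π) × [bracket] = (1361/π) × 1.151996 = 499.1 W/m².

Q̄ ≈ 499 W/m²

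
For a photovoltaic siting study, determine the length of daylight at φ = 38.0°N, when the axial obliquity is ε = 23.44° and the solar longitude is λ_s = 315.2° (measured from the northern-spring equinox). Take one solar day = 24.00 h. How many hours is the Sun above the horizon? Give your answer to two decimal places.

Solar declination: sin δ = sin ε · sin λ_s = sin 23.44° × sin 315.2° = -0.28030, so δ = -16.278°.
cos H₀ = −tan φ · tan δ = −tan(+38.0°) × tan(-16.278°) = 0.2281, so H₀ = 1.3406 rad = 76.81°.
Daylight = 2H₀/(2π) × 24.00 h = (1.3406/π) × 24.00 = 10.24 h.

10.24 h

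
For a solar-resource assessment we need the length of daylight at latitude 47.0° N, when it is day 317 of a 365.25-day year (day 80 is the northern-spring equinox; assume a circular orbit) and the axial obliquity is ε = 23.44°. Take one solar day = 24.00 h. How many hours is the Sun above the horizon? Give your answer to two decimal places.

9.17 h

Solar longitude: L_s = 360° × (317 − 80)/365.25 = 233.593°.
sin δ = sin 23.44° × sin 233.593° = -0.32015, so δ = -18.672°.
cos h₀ = −tan ϕ · tan δ = −tan(+47.0°) × tan(-18.672°) = 0.3624, so h₀ = 1.2000 rad = 68.75°.
Daylight = 2h₀/(2π) × 24.00 h = (1.2000/π) × 24.00 = 9.17 h.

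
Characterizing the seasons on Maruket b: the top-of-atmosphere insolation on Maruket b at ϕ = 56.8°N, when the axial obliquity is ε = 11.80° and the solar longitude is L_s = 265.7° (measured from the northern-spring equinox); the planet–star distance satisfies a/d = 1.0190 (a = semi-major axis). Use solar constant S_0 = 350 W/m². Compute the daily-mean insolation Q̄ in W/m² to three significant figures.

Solar declination: sin δ = sin ε · sin L_s = sin 11.80° × sin 265.7° = -0.20392, so δ = -11.766°.
cos h₀ = −tan(+56.8°) tan(-11.766°) = 0.3183, h₀ = 1.2468 rad.
Bracket: h₀ sin ϕ sin δ + cos ϕ cos δ sin h₀ = 1.2468×0.83676×-0.20392 + 0.54756×0.97899×0.94799 = -0.212744 + 0.508176 = 0.295432.
Inverse-square distance factor (a/d)² = 1.0190² = 1.038361.
Q̄ = (S_0/π) × 1.038361 × [bracket] = (350/π) × 1.038361 × 0.295432 = 34.18 W/m².

Q̄ ≈ 34.2 W/m²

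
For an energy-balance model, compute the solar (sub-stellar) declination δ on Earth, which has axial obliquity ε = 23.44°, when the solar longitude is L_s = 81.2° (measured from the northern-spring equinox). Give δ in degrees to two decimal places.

sin δ = sin ε · sin L_s = sin 23.44° × sin 81.2° = 0.393106.
δ = arcsin(0.393106) = +23.15°.

δ = +23.15°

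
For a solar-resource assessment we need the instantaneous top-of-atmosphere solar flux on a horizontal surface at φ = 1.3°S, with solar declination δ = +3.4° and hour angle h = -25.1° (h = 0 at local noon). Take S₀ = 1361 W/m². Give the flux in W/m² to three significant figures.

cos θ_z = sin φ sin δ + cos φ cos δ cos h = -0.001346 + 0.903742 = 0.902396.
Flux = S₀ · cos θ_z = 1361 × 0.902396 = 1228 W/m².

1.23e+03 W/m²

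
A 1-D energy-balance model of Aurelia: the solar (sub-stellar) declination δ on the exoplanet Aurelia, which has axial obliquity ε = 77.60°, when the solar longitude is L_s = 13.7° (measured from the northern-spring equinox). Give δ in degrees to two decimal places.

sin δ = sin ε · sin L_s = sin 77.60° × sin 13.7° = 0.231313.
δ = arcsin(0.231313) = +13.37°.

δ = +13.37°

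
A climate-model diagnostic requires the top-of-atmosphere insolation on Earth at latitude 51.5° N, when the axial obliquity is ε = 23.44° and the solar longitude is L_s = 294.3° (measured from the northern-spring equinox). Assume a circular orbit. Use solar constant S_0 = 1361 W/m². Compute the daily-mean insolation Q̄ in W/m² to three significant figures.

Solar declination: sin δ = sin ε · sin L_s = sin 23.44° × sin 294.3° = -0.36255, so δ = -21.257°.
cos h₀ = −tan(+51.5°) tan(-21.257°) = 0.4891, h₀ = 1.0598 rad.
Bracket: h₀ sin ϕ sin δ + cos ϕ cos δ sin h₀ = 1.0598×0.78261×-0.36255 + 0.62251×0.93197×0.87225 = -0.300703 + 0.506045 = 0.205342.
Q̄ = (S_0/π) × [bracket] = (1361/π) × 0.205342 = 88.96 W/m².

Q̄ ≈ 89.0 W/m²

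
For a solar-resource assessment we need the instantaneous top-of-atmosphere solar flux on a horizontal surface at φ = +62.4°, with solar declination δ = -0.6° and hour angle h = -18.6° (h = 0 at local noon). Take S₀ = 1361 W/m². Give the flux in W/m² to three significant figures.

cos θ_z = sin φ sin δ + cos φ cos δ cos h = -0.009280 + 0.439073 = 0.429793.
Flux = S₀ · cos θ_z = 1361 × 0.429793 = 584.9 W/m².

585 W/m²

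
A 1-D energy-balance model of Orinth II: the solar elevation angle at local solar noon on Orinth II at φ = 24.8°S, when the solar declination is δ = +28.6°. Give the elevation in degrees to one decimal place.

36.6°

At local noon the hour angle is zero, so the zenith angle equals |φ − δ| = |-24.8° − (+28.600°)| = 53.400°.
Elevation = 90° − 53.400° = 36.6°.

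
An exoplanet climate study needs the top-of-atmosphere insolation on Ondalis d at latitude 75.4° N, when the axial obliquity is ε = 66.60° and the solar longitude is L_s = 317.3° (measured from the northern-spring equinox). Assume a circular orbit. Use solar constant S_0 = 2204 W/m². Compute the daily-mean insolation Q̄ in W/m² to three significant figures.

Q̄ ≈ 0.00 W/m²

Solar declination: sin δ = sin ε · sin L_s = sin 66.60° × sin 317.3° = -0.62238, so δ = -38.490°.
cos h₀ = −tan(+75.4°) tan(-38.490°) = 3.0527 ≥ 1 ⇒ polar night, h₀ = 0 and Q̄ = 0.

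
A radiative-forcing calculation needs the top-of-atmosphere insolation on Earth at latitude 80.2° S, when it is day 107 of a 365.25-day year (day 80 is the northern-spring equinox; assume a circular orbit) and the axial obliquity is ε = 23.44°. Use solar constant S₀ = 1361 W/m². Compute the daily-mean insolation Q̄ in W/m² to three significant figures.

Q̄ ≈ 0.00 W/m²

Solar longitude: λ_s = 360° × (107 − 80)/365.25 = 26.612°.
sin δ = sin 23.44° × sin 26.612° = 0.17819, so δ = +10.264°.
cos H₀ = −tan(-80.2°) tan(+10.264°) = 1.0484 ≥ 1 ⇒ polar night, H₀ = 0 and Q̄ = 0.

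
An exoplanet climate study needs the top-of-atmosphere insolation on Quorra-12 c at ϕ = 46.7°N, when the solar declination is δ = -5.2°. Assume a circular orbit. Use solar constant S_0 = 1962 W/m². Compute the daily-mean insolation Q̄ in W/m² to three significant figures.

Q̄ ≈ 364 W/m²

cos h₀ = −tan(+46.7°) tan(-5.200°) = 0.0966, h₀ = 1.4741 rad.
Bracket: h₀ sin ϕ sin δ + cos ϕ cos δ sin h₀ = 1.4741×0.72777×-0.09063 + 0.68582×0.99588×0.99533 = -0.097228 + 0.679805 = 0.582577.
Q̄ = (S_0/π) × [bracket] = (1962/π) × 0.582577 = 363.8 W/m².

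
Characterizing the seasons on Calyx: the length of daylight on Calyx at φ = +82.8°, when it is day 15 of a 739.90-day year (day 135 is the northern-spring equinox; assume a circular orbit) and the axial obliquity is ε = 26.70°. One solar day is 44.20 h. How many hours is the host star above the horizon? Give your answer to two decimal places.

Solar longitude: λ_s = 360° × (15 − 135)/739.90 = -58.386°, i.e. -58.386° + 360° = 301.614°.
sin δ = sin 26.70° × sin 301.614° = -0.38264, so δ = -22.497°.
cos H₀ = −tan φ · tan δ = 3.2784 ≥ 1, so the host star never rises (polar night) and H₀ = 0.
Daylight = 2H₀/(2π) × 44.20 h = (0.0000/π) × 44.20 = 0.00 h.

0.00 h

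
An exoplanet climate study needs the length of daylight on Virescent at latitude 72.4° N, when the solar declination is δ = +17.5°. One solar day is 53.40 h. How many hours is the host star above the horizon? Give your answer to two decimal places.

cos H₀ = −tan φ · tan δ = −tan(+72.4°) × tan(+17.500°) = -0.9939, so H₀ = 3.0315 rad = 173.69°.
Daylight = 2H₀/(2π) × 53.40 h = (3.0315/π) × 53.40 = 51.53 h.

51.53 h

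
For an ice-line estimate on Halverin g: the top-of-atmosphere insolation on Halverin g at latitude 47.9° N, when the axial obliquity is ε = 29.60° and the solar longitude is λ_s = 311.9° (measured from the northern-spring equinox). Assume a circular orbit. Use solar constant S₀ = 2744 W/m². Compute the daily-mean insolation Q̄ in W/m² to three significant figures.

Q̄ ≈ 223 W/m²

Solar declination: sin δ = sin ε · sin λ_s = sin 29.60° × sin 311.9° = -0.36765, so δ = -21.571°.
cos H₀ = −tan(+47.9°) tan(-21.571°) = 0.4375, H₀ = 1.1180 rad.
Bracket: H₀ sin φ sin δ + cos φ cos δ sin H₀ = 1.1180×0.74198×-0.36765 + 0.67043×0.92997×0.89921 = -0.304978 + 0.560639 = 0.255661.
Q̄ = (S₀/π) × [bracket] = (2744/π) × 0.255661 = 223.3 W/m².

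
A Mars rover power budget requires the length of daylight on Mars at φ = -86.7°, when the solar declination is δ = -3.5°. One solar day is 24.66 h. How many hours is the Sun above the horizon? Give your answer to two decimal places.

24.66 h

Sunrise equation: cos H₀ = −tan φ · tan δ = -1.0608 ≤ −1, so the Sun never sets (polar day) and H₀ = π.
Daylight = 2H₀/(2π) × 24.66 h = (3.1416/π) × 24.66 = 24.66 h.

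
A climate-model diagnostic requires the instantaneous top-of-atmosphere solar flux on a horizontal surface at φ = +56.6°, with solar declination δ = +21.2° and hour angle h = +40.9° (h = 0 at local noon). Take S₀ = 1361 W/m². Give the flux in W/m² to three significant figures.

939 W/m²

cos θ_z = sin φ sin δ + cos φ cos δ cos h = 0.301901 + 0.387924 = 0.689825.
Flux = S₀ · cos θ_z = 1361 × 0.689825 = 938.9 W/m².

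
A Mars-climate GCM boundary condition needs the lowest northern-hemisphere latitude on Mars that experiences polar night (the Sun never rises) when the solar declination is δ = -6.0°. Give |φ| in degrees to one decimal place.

|φ| = 84.0°

Polar night requires cos H₀ = −tan φ tan δ ≥ 1, i.e. tan φ tan δ ≤ −1.
The boundary is |tan φ| · |tan δ| = 1, so |φ| = 90° − |δ| = 90° − 6.0° = 84.0° in the northern hemisphere.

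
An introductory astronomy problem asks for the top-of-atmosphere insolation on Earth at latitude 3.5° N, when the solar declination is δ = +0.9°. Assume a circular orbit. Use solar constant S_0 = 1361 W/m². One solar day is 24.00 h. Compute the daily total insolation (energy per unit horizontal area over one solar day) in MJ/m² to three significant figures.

37.4 MJ/m²

cos h₀ = −tan(+3.5°) tan(+0.900°) = -0.0010, h₀ = 1.5718 rad.
Bracket: h₀ sin ϕ sin δ + cos ϕ cos δ sin h₀ = 1.5718×0.06105×0.01571 + 0.99813×0.99988×1.00000 = 0.001508 + 0.998010 = 0.999518.
Q̄ = (S_0/π) × [bracket] = (1361/π) × 0.999518 = 433.01 W/m².
Daily total = Q̄ × 24.00 h × 3600 s/h = 433.01 × 24.00 × 3600 / 10⁶ = 37.41 MJ/m².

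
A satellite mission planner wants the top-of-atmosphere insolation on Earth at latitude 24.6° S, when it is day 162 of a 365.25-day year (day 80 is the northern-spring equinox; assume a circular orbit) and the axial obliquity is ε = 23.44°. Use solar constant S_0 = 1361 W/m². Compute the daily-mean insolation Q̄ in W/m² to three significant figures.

Q̄ ≈ 258 W/m²

Solar longitude: L_s = 360° × (162 − 80)/365.25 = 80.821°.
sin δ = sin 23.44° × sin 80.821° = 0.39270, so δ = +23.122°.
cos h₀ = −tan(-24.6°) tan(+23.122°) = 0.1955, h₀ = 1.3740 rad.
Bracket: h₀ sin ϕ sin δ + cos ϕ cos δ sin h₀ = 1.3740×-0.41628×0.39270 + 0.90924×0.91967×0.98070 = -0.224612 + 0.820062 = 0.595450.
Q̄ = (S_0/π) × [bracket] = (1361/π) × 0.595450 = 258.0 W/m².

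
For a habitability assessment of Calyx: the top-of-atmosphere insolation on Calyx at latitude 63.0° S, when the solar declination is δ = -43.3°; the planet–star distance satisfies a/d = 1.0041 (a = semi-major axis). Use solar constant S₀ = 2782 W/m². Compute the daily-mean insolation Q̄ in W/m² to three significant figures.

Q̄ ≈ 1.71e+03 W/m²

cos H₀ = −tan(-63.0°) tan(-43.300°) = -1.8495 ≤ −1 ⇒ polar day, H₀ = π.
Bracket: H₀ sin φ sin δ + cos φ cos δ sin H₀ = 3.1416×-0.89101×-0.68582 + 0.45399×0.72777×0.00000 = 1.919745 + 0.000000 = 1.919745.
Inverse-square distance factor (a/d)² = 1.0041² = 1.008217.
Q̄ = (S₀/π) × 1.008217 × [bracket] = (2782/π) × 1.008217 × 1.919745 = 1714 W/m².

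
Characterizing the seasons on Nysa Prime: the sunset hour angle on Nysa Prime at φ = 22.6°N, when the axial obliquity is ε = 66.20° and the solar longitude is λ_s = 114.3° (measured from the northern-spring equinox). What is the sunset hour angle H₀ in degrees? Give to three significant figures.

Solar declination: sin δ = sin ε · sin λ_s = sin 66.20° × sin 114.3° = 0.83390, so δ = +56.501°.
cos H₀ = −tan φ · tan δ = −tan(+22.6°) × tan(+56.501°) = -0.6289, so H₀ = 2.2510 rad = 128.97°.

H₀ = 129°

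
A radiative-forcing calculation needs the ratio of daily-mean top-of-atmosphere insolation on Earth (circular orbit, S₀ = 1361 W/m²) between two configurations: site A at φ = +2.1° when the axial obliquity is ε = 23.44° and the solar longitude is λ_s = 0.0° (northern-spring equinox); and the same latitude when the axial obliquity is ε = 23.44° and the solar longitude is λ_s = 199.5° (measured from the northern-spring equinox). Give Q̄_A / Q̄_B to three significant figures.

Q̄_A / Q̄_B ≈ 1.02

— Configuration A (φ=+2.1°):
Solar declination: sin δ = sin ε · sin λ_s = sin 23.44° × sin 0.0° = 0.00000, so δ = +0.000°.
cos H₀ = −tan(+2.1°) tan(+0.000°) = -0.0000, H₀ = 1.5708 rad.
Bracket: H₀ sin φ sin δ + cos φ cos δ sin H₀ = 1.5708×0.03664×0.00000 + 0.99933×1.00000×1.00000 = 0.000000 + 0.999330 = 0.999330.
Q̄ = (S₀/π) × [bracket] = (1361/π) × 0.999330 = 432.93 W/m².
— Configuration B (φ=+2.1°):
Solar declination: sin δ = sin ε · sin λ_s = sin 23.44° × sin 199.5° = -0.13278, so δ = -7.631°.
cos H₀ = −tan(+2.1°) tan(-7.631°) = 0.0049, H₀ = 1.5659 rad.
Bracket: H₀ sin φ sin δ + cos φ cos δ sin H₀ = 1.5659×0.03664×-0.13278 + 0.99933×0.99114×0.99999 = -0.007618 + 0.990466 = 0.982848.
Q̄ = (S₀/π) × [bracket] = (1361/π) × 0.982848 = 425.79 W/m².
Ratio Q̄_A / Q̄_B = 432.93 / 425.79 = 1.017.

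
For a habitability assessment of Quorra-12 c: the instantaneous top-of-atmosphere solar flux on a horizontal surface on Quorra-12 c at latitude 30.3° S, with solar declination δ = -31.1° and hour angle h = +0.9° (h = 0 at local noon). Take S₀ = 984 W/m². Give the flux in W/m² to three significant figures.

cos θ_z = sin φ sin δ + cos φ cos δ cos h = 0.260605 + 0.739206 = 0.999811.
Flux = S₀ · cos θ_z = 984 × 0.999811 = 983.8 W/m².

984 W/m²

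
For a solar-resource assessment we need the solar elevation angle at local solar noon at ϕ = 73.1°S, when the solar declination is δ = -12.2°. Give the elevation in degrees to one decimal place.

At local noon the hour angle is zero, so the zenith angle equals |ϕ − δ| = |-73.1° − (-12.200°)| = 60.900°.
Elevation = 90° − 60.900° = 29.1°.

29.1°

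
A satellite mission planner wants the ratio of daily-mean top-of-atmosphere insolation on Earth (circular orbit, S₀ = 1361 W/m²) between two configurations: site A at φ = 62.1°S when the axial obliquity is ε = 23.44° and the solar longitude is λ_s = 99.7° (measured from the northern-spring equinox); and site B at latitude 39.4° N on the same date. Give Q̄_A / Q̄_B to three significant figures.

Q̄_A / Q̄_B ≈ 0.0308

— Configuration A (φ=-62.1°):
Solar declination: sin δ = sin ε · sin λ_s = sin 23.44° × sin 99.7° = 0.39210, so δ = +23.085°.
cos H₀ = −tan(-62.1°) tan(+23.085°) = 0.8050, H₀ = 0.6351 rad.
Bracket: H₀ sin φ sin δ + cos φ cos δ sin H₀ = 0.6351×-0.88377×0.39210 + 0.46793×0.91992×0.59325 = -0.220079 + 0.255369 = 0.035290.
Q̄ = (S₀/π) × [bracket] = (1361/π) × 0.035290 = 15.288 W/m².
— Configuration B (φ=+39.4°):
cos H₀ = −tan(+39.4°) tan(+23.085°) = -0.3501, H₀ = 1.9285 rad.
Bracket: H₀ sin φ sin δ + cos φ cos δ sin H₀ = 1.9285×0.63473×0.39210 + 0.77273×0.91992×0.93671 = 0.479961 + 0.665860 = 1.145821.
Q̄ = (S₀/π) × [bracket] = (1361/π) × 1.145821 = 496.39 W/m².
Ratio Q̄_A / Q̄_B = 15.288 / 496.39 = 0.03080.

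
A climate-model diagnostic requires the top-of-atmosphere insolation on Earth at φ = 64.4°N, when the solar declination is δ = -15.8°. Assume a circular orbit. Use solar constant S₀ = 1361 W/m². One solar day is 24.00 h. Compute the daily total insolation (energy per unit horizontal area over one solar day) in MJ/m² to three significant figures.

3.93 MJ/m²

cos H₀ = −tan(+64.4°) tan(-15.800°) = 0.5906, H₀ = 0.9390 rad.
Bracket: H₀ sin φ sin δ + cos φ cos δ sin H₀ = 0.9390×0.90183×-0.27228 + 0.43209×0.96222×0.80696 = -0.230572 + 0.335506 = 0.104934.
Q̄ = (S₀/π) × [bracket] = (1361/π) × 0.104934 = 45.459 W/m².
Daily total = Q̄ × 24.00 h × 3600 s/h = 45.459 × 24.00 × 3600 / 10⁶ = 3.928 MJ/m².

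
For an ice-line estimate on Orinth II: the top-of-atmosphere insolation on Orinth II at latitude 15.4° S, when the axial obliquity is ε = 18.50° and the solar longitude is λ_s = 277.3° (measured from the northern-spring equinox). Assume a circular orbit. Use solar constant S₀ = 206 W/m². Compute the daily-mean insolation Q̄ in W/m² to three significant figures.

Solar declination: sin δ = sin ε · sin λ_s = sin 18.50° × sin 277.3° = -0.31473, so δ = -18.345°.
cos H₀ = −tan(-15.4°) tan(-18.345°) = -0.0913, H₀ = 1.6623 rad.
Bracket: H₀ sin φ sin δ + cos φ cos δ sin H₀ = 1.6623×-0.26556×-0.31473 + 0.96410×0.94918×0.99582 = 0.138935 + 0.911279 = 1.050214.
Q̄ = (S₀/π) × [bracket] = (206/π) × 1.050214 = 68.86 W/m².

Q̄ ≈ 68.9 W/m²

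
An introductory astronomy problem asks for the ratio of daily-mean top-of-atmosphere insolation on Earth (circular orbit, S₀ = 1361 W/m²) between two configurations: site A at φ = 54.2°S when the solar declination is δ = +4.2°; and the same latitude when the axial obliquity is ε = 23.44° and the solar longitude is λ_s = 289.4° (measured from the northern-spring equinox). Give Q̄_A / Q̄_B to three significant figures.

Q̄_A / Q̄_B ≈ 0.445

— Configuration A (φ=-54.2°):
cos H₀ = −tan(-54.2°) tan(+4.200°) = 0.1018, H₀ = 1.4688 rad.
Bracket: H₀ sin φ sin δ + cos φ cos δ sin H₀ = 1.4688×-0.81106×0.07324 + 0.58496×0.99731×0.99480 = -0.087250 + 0.580353 = 0.493103.
Q̄ = (S₀/π) × [bracket] = (1361/π) × 0.493103 = 213.62 W/m².
— Configuration B (φ=-54.2°):
Solar declination: sin δ = sin ε · sin λ_s = sin 23.44° × sin 289.4° = -0.37520, so δ = -22.037°.
cos H₀ = −tan(-54.2°) tan(-22.037°) = -0.5612, H₀ = 2.1667 rad.
Bracket: H₀ sin φ sin δ + cos φ cos δ sin H₀ = 2.1667×-0.81106×-0.37520 + 0.58496×0.92694×0.82766 = 0.659348 + 0.448776 = 1.108124.
Q̄ = (S₀/π) × [bracket] = (1361/π) × 1.108124 = 480.06 W/m².
Ratio Q̄_A / Q̄_B = 213.62 / 480.06 = 0.4450.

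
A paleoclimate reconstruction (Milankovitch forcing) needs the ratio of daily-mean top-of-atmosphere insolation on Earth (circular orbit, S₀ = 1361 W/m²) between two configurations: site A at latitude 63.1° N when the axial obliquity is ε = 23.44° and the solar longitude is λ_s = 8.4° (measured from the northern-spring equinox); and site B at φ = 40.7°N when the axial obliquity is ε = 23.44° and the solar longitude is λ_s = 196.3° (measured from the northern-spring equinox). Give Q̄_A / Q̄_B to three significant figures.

Q̄_A / Q̄_B ≈ 0.834

— Configuration A (φ=+63.1°):
Solar declination: sin δ = sin ε · sin λ_s = sin 23.44° × sin 8.4° = 0.05811, so δ = +3.331°.
cos H₀ = −tan(+63.1°) tan(+3.331°) = -0.1147, H₀ = 1.6858 rad.
Bracket: H₀ sin φ sin δ + cos φ cos δ sin H₀ = 1.6858×0.89180×0.05811 + 0.45243×0.99831×0.99340 = 0.087362 + 0.448684 = 0.536046.
Q̄ = (S₀/π) × [bracket] = (1361/π) × 0.536046 = 232.23 W/m².
— Configuration B (φ=+40.7°):
Solar declination: sin δ = sin ε · sin λ_s = sin 23.44° × sin 196.3° = -0.11165, so δ = -6.410°.
cos H₀ = −tan(+40.7°) tan(-6.410°) = 0.0966, H₀ = 1.4740 rad.
Bracket: H₀ sin φ sin δ + cos φ cos δ sin H₀ = 1.4740×0.65210×-0.11165 + 0.75813×0.99375×0.99532 = -0.107317 + 0.749866 = 0.642549.
Q̄ = (S₀/π) × [bracket] = (1361/π) × 0.642549 = 278.36 W/m².
Ratio Q̄_A / Q̄_B = 232.23 / 278.36 = 0.8343.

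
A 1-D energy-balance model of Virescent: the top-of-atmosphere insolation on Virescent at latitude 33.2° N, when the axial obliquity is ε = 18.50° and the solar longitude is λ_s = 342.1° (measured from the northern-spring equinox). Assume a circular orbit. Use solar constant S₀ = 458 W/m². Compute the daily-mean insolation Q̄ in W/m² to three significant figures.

Q̄ ≈ 109 W/m²

Solar declination: sin δ = sin ε · sin λ_s = sin 18.50° × sin 342.1° = -0.09753, so δ = -5.597°.
cos H₀ = −tan(+33.2°) tan(-5.597°) = 0.0641, H₀ = 1.5066 rad.
Bracket: H₀ sin φ sin δ + cos φ cos δ sin H₀ = 1.5066×0.54756×-0.09753 + 0.83676×0.99523×0.99794 = -0.080458 + 0.831053 = 0.750595.
Q̄ = (S₀/π) × [bracket] = (458/π) × 0.750595 = 109.4 W/m².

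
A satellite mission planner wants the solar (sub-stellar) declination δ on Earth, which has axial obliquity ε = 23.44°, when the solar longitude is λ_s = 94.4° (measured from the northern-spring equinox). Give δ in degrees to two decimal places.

sin δ = sin ε · sin λ_s = sin 23.44° × sin 94.4° = 0.396616.
δ = arcsin(0.396616) = +23.37°.

δ = +23.37°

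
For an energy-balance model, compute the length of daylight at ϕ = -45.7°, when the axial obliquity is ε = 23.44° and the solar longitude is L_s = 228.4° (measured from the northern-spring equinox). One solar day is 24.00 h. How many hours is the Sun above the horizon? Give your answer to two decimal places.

Solar declination: sin δ = sin ε · sin L_s = sin 23.44° × sin 228.4° = -0.29747, so δ = -17.305°.
cos h₀ = −tan ϕ · tan δ = −tan(-45.7°) × tan(-17.305°) = -0.3193, so h₀ = 1.8958 rad = 108.62°.
Daylight = 2h₀/(2π) × 24.00 h = (1.8958/π) × 24.00 = 14.48 h.

14.48 h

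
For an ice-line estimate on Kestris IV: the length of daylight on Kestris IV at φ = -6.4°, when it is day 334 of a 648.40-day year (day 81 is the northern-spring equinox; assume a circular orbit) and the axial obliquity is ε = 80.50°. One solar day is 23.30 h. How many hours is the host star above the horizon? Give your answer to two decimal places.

10.98 h

Solar longitude: λ_s = 360° × (334 − 81)/648.40 = 140.469°.
sin δ = sin 80.50° × sin 140.469° = 0.62777, so δ = +38.886°.
cos H₀ = −tan φ · tan δ = −tan(-6.4°) × tan(+38.886°) = 0.0905, so H₀ = 1.4802 rad = 84.81°.
Daylight = 2H₀/(2π) × 23.30 h = (1.4802/π) × 23.30 = 10.98 h.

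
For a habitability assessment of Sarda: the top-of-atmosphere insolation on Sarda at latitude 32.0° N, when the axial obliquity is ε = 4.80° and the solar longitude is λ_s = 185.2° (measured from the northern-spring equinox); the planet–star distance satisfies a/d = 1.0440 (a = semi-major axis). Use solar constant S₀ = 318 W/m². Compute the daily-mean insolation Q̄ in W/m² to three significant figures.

Q̄ ≈ 92.9 W/m²

Solar declination: sin δ = sin ε · sin λ_s = sin 4.80° × sin 185.2° = -0.00758, so δ = -0.435°.
cos H₀ = −tan(+32.0°) tan(-0.435°) = 0.0047, H₀ = 1.5661 rad.
Bracket: H₀ sin φ sin δ + cos φ cos δ sin H₀ = 1.5661×0.52992×-0.00758 + 0.84805×0.99997×0.99999 = -0.006291 + 0.848016 = 0.841725.
Inverse-square distance factor (a/d)² = 1.0440² = 1.089936.
Q̄ = (S₀/π) × 1.089936 × [bracket] = (318/π) × 1.089936 × 0.841725 = 92.86 W/m².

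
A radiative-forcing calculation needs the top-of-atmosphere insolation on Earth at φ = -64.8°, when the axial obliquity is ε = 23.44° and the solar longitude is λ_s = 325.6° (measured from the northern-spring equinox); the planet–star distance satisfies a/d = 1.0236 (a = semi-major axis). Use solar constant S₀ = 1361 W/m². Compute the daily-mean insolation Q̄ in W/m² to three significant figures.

Solar declination: sin δ = sin ε · sin λ_s = sin 23.44° × sin 325.6° = -0.22474, so δ = -12.987°.
cos H₀ = −tan(-64.8°) tan(-12.987°) = -0.4901, H₀ = 2.0830 rad.
Bracket: H₀ sin φ sin δ + cos φ cos δ sin H₀ = 2.0830×-0.90483×-0.22474 + 0.42578×0.97442×0.87165 = 0.423581 + 0.361638 = 0.785219.
Inverse-square distance factor (a/d)² = 1.0236² = 1.047757.
Q̄ = (S₀/π) × 1.047757 × [bracket] = (1361/π) × 1.047757 × 0.785219 = 356.4 W/m².

Q̄ ≈ 356 W/m²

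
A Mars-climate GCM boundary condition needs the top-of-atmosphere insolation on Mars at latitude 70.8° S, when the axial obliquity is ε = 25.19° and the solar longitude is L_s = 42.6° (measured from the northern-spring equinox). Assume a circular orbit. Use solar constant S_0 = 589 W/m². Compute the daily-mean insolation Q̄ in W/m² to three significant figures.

Solar declination: sin δ = sin ε · sin L_s = sin 25.19° × sin 42.6° = 0.28809, so δ = +16.744°.
cos h₀ = −tan(-70.8°) tan(+16.744°) = 0.8639, h₀ = 0.5278 rad.
Bracket: h₀ sin ϕ sin δ + cos ϕ cos δ sin h₀ = 0.5278×-0.94438×0.28809 + 0.32887×0.95760×0.50363 = -0.143597 + 0.158606 = 0.015009.
Q̄ = (S_0/π) × [bracket] = (589/π) × 0.015009 = 2.814 W/m².

Q̄ ≈ 2.81 W/m²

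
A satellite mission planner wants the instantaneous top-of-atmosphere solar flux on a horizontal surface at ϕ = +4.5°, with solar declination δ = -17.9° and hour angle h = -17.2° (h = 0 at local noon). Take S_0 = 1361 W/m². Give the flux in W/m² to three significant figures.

1.20e+03 W/m²

cos θ_z = sin ϕ sin δ + cos ϕ cos δ cos h = -0.024115 + 0.906235 = 0.882120.
Flux = S_0 · cos θ_z = 1361 × 0.882120 = 1201 W/m².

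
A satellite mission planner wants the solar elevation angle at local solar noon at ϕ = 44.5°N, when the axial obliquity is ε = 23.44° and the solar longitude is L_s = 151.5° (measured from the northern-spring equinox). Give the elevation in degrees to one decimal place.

Solar declination: sin δ = sin ε · sin L_s = sin 23.44° × sin 151.5° = 0.18981, so δ = +10.942°.
At local noon the hour angle is zero, so the zenith angle equals |ϕ − δ| = |+44.5° − (+10.942°)| = 33.558°.
Elevation = 90° − 33.558° = 56.4°.

56.4°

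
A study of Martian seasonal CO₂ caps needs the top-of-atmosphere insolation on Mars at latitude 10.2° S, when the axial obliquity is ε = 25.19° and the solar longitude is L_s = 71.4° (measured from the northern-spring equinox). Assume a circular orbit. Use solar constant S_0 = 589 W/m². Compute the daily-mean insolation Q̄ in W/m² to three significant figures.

Solar declination: sin δ = sin ε · sin L_s = sin 25.19° × sin 71.4° = 0.40339, so δ = +23.790°.
cos h₀ = −tan(-10.2°) tan(+23.790°) = 0.0793, h₀ = 1.4914 rad.
Bracket: h₀ sin ϕ sin δ + cos ϕ cos δ sin h₀ = 1.4914×-0.17708×0.40339 + 0.98420×0.91503×0.99685 = -0.106534 + 0.897736 = 0.791202.
Q̄ = (S_0/π) × [bracket] = (589/π) × 0.791202 = 148.3 W/m².

Q̄ ≈ 148 W/m²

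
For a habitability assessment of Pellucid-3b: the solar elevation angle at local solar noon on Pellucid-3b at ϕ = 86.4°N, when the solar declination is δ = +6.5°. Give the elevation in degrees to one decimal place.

At local noon the hour angle is zero, so the zenith angle equals |ϕ − δ| = |+86.4° − (+6.500°)| = 79.900°.
Elevation = 90° − 79.900° = 10.1°.

10.1°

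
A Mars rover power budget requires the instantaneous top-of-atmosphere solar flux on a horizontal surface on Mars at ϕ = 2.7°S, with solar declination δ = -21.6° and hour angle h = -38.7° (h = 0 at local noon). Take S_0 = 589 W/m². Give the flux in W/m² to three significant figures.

437 W/m²

cos θ_z = sin ϕ sin δ + cos ϕ cos δ cos h = 0.017341 + 0.724820 = 0.742161.
Flux = S_0 · cos θ_z = 589 × 0.742161 = 437.1 W/m².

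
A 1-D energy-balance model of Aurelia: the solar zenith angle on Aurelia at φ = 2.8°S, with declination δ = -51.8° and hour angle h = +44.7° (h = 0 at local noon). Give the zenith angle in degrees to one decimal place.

θ_z = 61.5°

cos θ_z = sin φ sin δ + cos φ cos δ cos h = 0.038389 + 0.439040 = 0.477429.
θ_z = arccos(0.477429) = 61.5°.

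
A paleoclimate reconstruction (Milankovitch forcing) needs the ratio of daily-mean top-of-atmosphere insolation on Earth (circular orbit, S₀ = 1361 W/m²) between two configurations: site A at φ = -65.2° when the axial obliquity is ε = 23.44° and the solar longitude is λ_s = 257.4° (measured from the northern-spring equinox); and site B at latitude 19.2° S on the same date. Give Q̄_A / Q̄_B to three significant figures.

— Configuration A (φ=-65.2°):
Solar declination: sin δ = sin ε · sin λ_s = sin 23.44° × sin 257.4° = -0.38821, so δ = -22.843°.
cos H₀ = −tan(-65.2°) tan(-22.843°) = -0.9117, H₀ = 2.7181 rad.
Bracket: H₀ sin φ sin δ + cos φ cos δ sin H₀ = 2.7181×-0.90778×-0.38821 + 0.41945×0.92157×0.41094 = 0.957884 + 0.158850 = 1.116734.
Q̄ = (S₀/π) × [bracket] = (1361/π) × 1.116734 = 483.79 W/m².
— Configuration B (φ=-19.2°):
cos H₀ = −tan(-19.2°) tan(-22.843°) = -0.1467, H₀ = 1.7180 rad.
Bracket: H₀ sin φ sin δ + cos φ cos δ sin H₀ = 1.7180×-0.32887×-0.38821 + 0.94438×0.92157×0.98918 = 0.219338 + 0.860895 = 1.080233.
Q̄ = (S₀/π) × [bracket] = (1361/π) × 1.080233 = 467.98 W/m².
Ratio Q̄_A / Q̄_B = 483.79 / 467.98 = 1.034.

Q̄_A / Q̄_B ≈ 1.03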